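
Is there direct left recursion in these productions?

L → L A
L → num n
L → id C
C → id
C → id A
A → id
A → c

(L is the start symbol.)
Yes, L is left-recursive

L → L A: LEFT RECURSIVE (starts with L)
L → num n: starts with num
L → id C: starts with id
C → id: starts with id
C → id A: starts with id
A → id: starts with id
A → c: starts with c

The grammar has direct left recursion on: L.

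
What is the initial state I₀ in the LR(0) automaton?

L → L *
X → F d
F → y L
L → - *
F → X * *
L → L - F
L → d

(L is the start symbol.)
First, augment the grammar with L' → L
I₀ = CLOSURE({ [L' → . L] }):
  [L' → . L] has the dot before L: add [L → . L *], [L → . - *], [L → . L - F], [L → . d]
No further items can be added.

I₀ = { [L → . - *], [L → . L *], [L → . L - F], [L → . d], [L' → . L] }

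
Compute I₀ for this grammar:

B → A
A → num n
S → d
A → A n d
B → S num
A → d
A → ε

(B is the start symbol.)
First, augment the grammar with B' → B
I₀ = CLOSURE({ [B' → . B] }):
  [B' → . B] has the dot before B: add [B → . A], [B → . S num]
  [B → . A] has the dot before A: add [A → . num n], [A → . A n d], [A → . d], [A → .]
  [B → . S num] has the dot before S: add [S → . d]
No further items can be added.

I₀ = { [A → . A n d], [A → . d], [A → . num n], [A → .], [B → . A], [B → . S num], [B' → . B], [S → . d] }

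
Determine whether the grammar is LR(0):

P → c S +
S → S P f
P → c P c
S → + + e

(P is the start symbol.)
Yes, the grammar is LR(0)

Augment with P' → P and build the canonical LR(0) collection (I0 = CLOSURE({[P' → . P]}), then GOTO on every symbol after a dot until no new states appear). It has 12 states:
  I0: { [P → . c P c], [P → . c S +], [P' → . P] }  — shift
  I1: { [P' → P .] }  — accept
  I2: { [P → . c P c], [P → . c S +], [P → c . P c], [P → c . S +], [S → . + + e], [S → . S P f] }  — shift
  I3: { [S → + . + e] }  — shift
  I4: { [P → c P . c] }  — shift
  I5: { [P → . c P c], [P → . c S +], [P → c S . +], [S → S . P f] }  — shift
  I6: { [P → c S + .] }  — reduce
  I7: { [S → S P . f] }  — shift
  I8: { [S → S P f .] }  — reduce
  I9: { [P → c P c .] }  — reduce
  I10: { [S → + + . e] }  — shift
  I11: { [S → + + e .] }  — reduce

Every state is either a pure shift/goto state or contains exactly one complete item and nothing to shift — no conflicts. The grammar is LR(0).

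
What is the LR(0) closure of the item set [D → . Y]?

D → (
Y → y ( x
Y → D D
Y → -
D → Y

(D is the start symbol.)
{ [D → . (], [D → . Y], [Y → . -], [Y → . D D], [Y → . y ( x] }

To compute CLOSURE, for each item [A → α.Bβ] where B is a non-terminal, add [B → .γ] for all productions B → γ; repeat for the newly added items until nothing changes.

Start with: [D → . Y]
  [D → . Y] has the dot before Y: add [Y → . y ( x], [Y → . D D], [Y → . -]
  [Y → . D D] has the dot before D: add [D → . (]
No further items can be added.

CLOSURE = { [D → . (], [D → . Y], [Y → . -], [Y → . D D], [Y → . y ( x] }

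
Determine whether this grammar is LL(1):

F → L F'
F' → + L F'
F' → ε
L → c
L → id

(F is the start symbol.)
Yes, the grammar is LL(1).

Relevant sets:
  FOLLOW(F') = { $ }

For F':
  PREDICT(F' → '+' L F') = { '+' }
  PREDICT(F' → ε) = { $ }
For L:
  PREDICT(L → c) = { 'c' }
  PREDICT(L → id) = { 'id' }
F has a single production, so nothing to check there.

All predict sets are disjoint. The grammar IS LL(1).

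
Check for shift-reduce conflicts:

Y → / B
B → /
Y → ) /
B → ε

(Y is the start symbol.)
Yes — I2: [B → .] vs [B → . /]

Augment with Y' → Y and build the canonical LR(0) collection (I0 = CLOSURE({[Y' → . Y]}), then GOTO on every symbol after a dot until no new states appear). It has 7 states:
  I0: { [Y → . ) /], [Y → . / B], [Y' → . Y] }  — shift
  I1: { [Y → ) . /] }  — shift
  I2: { [B → . /], [B → .], [Y → / . B] }  — shift, reduce
  I3: { [Y' → Y .] }  — accept
  I4: { [B → / .] }  — reduce
  I5: { [Y → / B .] }  — reduce
  I6: { [Y → ) / .] }  — reduce

I2 contains reduce item [B → .] and shift item [B → . /] — shift-reduce conflict.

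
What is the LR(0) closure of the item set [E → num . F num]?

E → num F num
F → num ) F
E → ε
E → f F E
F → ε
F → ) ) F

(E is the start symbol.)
To compute CLOSURE, for each item [A → α.Bβ] where B is a non-terminal, add [B → .γ] for all productions B → γ; repeat for the newly added items until nothing changes.

Start with: [E → num . F num]
  [E → num . F num] has the dot before F: add [F → . num ) F], [F → .], [F → . ) ) F]
No further items can be added.

CLOSURE = { [E → num . F num], [F → . ) ) F], [F → . num ) F], [F → .] }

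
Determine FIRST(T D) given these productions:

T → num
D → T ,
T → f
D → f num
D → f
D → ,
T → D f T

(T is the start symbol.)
FIRST sets of the non-terminals involved (from the grammar, by fixed-point iteration):
  FIRST(T) = { ',', 'f', 'num' }

To compute FIRST(T D), process the symbols left to right:
Symbol T is a non-terminal. Add FIRST(T) \ {ε} = { ',', 'f', 'num' }
T is not nullable (ε ∉ FIRST(T)), so stop here.
FIRST(T D) = { ',', 'f', 'num' }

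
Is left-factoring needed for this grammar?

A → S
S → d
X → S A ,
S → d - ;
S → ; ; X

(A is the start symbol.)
Left-factoring is needed when two productions for the same non-terminal
share a common prefix on the right-hand side.

Productions for S:
  S → d
  S → d - ;
  S → ; ; X

Found common prefix 'd' in productions for S

Answer: Yes, S has productions with common prefix 'd'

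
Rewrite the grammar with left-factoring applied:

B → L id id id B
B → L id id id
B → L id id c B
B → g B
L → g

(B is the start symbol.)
B → L id id B'
B' → id B''
B'' → B
B'' → ε
B' → c B
B → g B
L → g

Left-factoring transforms A → αβ₁ | αβ₂ into A → αA' and A' → β₁ | β₂
(α is the longest common prefix among the alternatives). Repeat until
no nonterminal has two alternatives with a common prefix.

Round 1: B has alternatives sharing prefix 'L id id'. Introduce B': B → L id id B'
  Add: B' → id B
  Add: B' → id
  Add: B' → c B

Round 2: B' has alternatives sharing prefix 'id'. Introduce B'': B' → id B''
  Add: B'' → B
  Add: B'' → ε

No remaining common prefixes — done.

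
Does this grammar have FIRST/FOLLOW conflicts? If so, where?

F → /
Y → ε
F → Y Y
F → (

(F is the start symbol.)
No FIRST/FOLLOW conflicts.

Nullable non-terminals: F, Y.
FIRST sets used below: FIRST(Y) = { ε }

F: nullable alternative(s) F → Y Y; FOLLOW(F) = { $ }
  F → /: FIRST \ {ε} = { '/' } — disjoint from FOLLOW(F)
  F → Y Y: FIRST \ {ε} = { } — this is the only nullable alternative, skip
  F → (: FIRST \ {ε} = { '(' } — disjoint from FOLLOW(F)
Y has a nullable alternative but only one production, so nothing to check.

No FIRST/FOLLOW conflicts found.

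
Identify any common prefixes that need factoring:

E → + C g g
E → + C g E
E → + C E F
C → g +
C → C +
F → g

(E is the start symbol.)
Left-factoring is needed when two productions for the same non-terminal
share a common prefix on the right-hand side.

Productions for E:
  E → + C g g
  E → + C g E
  E → + C E F
Productions for C:
  C → g +
  C → C +

Found common prefix '+ C' in productions for E

Answer: Yes, E has productions with common prefix '+ C'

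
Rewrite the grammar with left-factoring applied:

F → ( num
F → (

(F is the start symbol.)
F → ( F'
F' → num
F' → ε

Left-factoring transforms A → αβ₁ | αβ₂ into A → αA' and A' → β₁ | β₂
(α is the longest common prefix among the alternatives). Repeat until
no nonterminal has two alternatives with a common prefix.

Round 1: F has alternatives sharing prefix '('. Introduce F': F → ( F'
  Add: F' → num
  Add: F' → ε

No remaining common prefixes — done.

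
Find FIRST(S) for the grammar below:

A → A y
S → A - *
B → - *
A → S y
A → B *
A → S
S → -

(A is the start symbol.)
FIRST sets of the other non-terminals involved (by the same procedure, iterated to a fixed point):
  FIRST(A) = { '-' }

From S → A - *:
  - A is a non-terminal: add FIRST(A) \ {ε} = { '-' }
    A is not nullable, so stop
From S → -:
  - '-' is a terminal: add '-' and stop

Collecting: FIRST(S) = { '-' }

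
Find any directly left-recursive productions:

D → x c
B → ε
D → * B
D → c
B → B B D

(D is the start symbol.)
D → x c: starts with x
B → ε: starts with ε
D → * B: starts with '*'
D → c: starts with c
B → B B D: LEFT RECURSIVE (starts with B)

The grammar has direct left recursion on: B.

Answer: Yes, B is left-recursive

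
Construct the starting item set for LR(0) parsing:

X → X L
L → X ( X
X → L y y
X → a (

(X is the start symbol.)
First, augment the grammar with X' → X
I₀ = CLOSURE({ [X' → . X] }):
  [X' → . X] has the dot before X: add [X → . X L], [X → . L y y], [X → . a (]
  [X → . L y y] has the dot before L: add [L → . X ( X]
No further items can be added.

I₀ = { [L → . X ( X], [X → . L y y], [X → . X L], [X → . a (], [X' → . X] }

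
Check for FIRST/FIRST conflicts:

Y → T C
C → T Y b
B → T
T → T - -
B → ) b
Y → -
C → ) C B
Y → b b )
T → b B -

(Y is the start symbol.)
A FIRST/FIRST conflict occurs when two productions N → α and N → β for the same non-terminal have FIRST(α) ∩ FIRST(β) ≠ ∅ (with ε ∈ FIRST of a nullable right-hand side, so two nullable alternatives also conflict).

FIRST sets of the non-terminals at (or reachable through a nullable prefix from) the front of some alternative:
  FIRST(T) = { 'b' }

Productions for Y:
  Y → T C: FIRST = { 'b' }
  Y → -: FIRST = { '-' }
  Y → b b ): FIRST = { 'b' }
Productions for C:
  C → T Y b: FIRST = { 'b' }
  C → ) C B: FIRST = { ')' }
Productions for B:
  B → T: FIRST = { 'b' }
  B → ) b: FIRST = { ')' }
Productions for T:
  T → T - -: FIRST = { 'b' }
  T → b B -: FIRST = { 'b' }

Conflict for Y: Y → T C and Y → b b )
  Overlap: { 'b' }
Conflict for T: T → T - - and T → b B -
  Overlap: { 'b' }

Answer: Yes. Y → T C / Y → b b ')' on { 'b' }; T → T '-' '-' / T → b B '-' on { 'b' }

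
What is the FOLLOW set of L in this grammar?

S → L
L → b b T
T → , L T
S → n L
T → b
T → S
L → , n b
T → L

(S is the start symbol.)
{ $, ',', 'b', 'n' }

In S → L: L is at the end, add FOLLOW(S)
In T → , L T: L is followed by T, add FIRST(T) \ {ε} = { ',', 'b', 'n' }
In S → n L: L is at the end, add FOLLOW(S)
In T → L: L is at the end, add FOLLOW(T)

The FOLLOW sets referred to above (computed the same way, to a fixed point):
  FOLLOW(S) = { $, ',', 'b', 'n' }
  FOLLOW(T) = { $, ',', 'b', 'n' }

Taking the union: FOLLOW(L) = { $, ',', 'b', 'n' }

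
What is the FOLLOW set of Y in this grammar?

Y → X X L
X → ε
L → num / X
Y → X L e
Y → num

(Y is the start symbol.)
Y is the start symbol, so $ ∈ FOLLOW(Y).
Y does not occur on any right-hand side.

Taking the union: FOLLOW(Y) = { $ }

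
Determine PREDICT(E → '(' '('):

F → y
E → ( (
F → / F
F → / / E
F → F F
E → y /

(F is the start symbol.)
PREDICT(E → '(' '(') = (FIRST(RHS) \ {ε}) ∪ (FOLLOW(E) if ε ∈ FIRST(RHS), i.e. RHS ⇒* ε)
FIRST('(' '(') = { '(' }
ε ∉ FIRST('(' '('), so FOLLOW(E) is not added.
PREDICT(E → '(' '(') = { '(' }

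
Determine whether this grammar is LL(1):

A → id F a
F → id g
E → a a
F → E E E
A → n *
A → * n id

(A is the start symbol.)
Yes, the grammar is LL(1).

A grammar is LL(1) if for each non-terminal N with multiple productions, the predict sets of those productions are pairwise disjoint, where PREDICT(N → α) = (FIRST(α) \ {ε}) ∪ (FOLLOW(N) if α ⇒* ε).

Relevant sets:
  FIRST(E) = { 'a' }

For A:
  PREDICT(A → id F a) = { 'id' }
  PREDICT(A → n '*') = { 'n' }
  PREDICT(A → '*' n id) = { '*' }
For F:
  PREDICT(F → id g) = { 'id' }
  PREDICT(F → E E E) = { 'a' }
E has a single production, so nothing to check there.

All predict sets are disjoint. The grammar IS LL(1).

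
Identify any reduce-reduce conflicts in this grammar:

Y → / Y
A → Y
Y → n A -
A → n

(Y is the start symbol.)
No reduce-reduce conflicts

A reduce-reduce conflict occurs when an LR(0) state has two complete items [A → α .] and [B → β .] — both call for a reduction, and with no lookahead the parser cannot choose between them.

Augment with Y' → Y and build the canonical LR(0) collection (I0 = CLOSURE({[Y' → . Y]}), then GOTO on every symbol after a dot until no new states appear). It has 9 states:
  I0: { [Y → . / Y], [Y → . n A -], [Y' → . Y] }  — shift
  I1: { [Y → . / Y], [Y → . n A -], [Y → / . Y] }  — shift
  I2: { [Y' → Y .] }  — accept
  I3: { [A → . Y], [A → . n], [Y → . / Y], [Y → . n A -], [Y → n . A -] }  — shift
  I4: { [Y → n A . -] }  — shift
  I5: { [A → Y .] }  — reduce
  I6: { [A → . Y], [A → . n], [A → n .], [Y → . / Y], [Y → . n A -], [Y → n . A -] }  — shift, reduce
  I7: { [Y → n A - .] }  — reduce
  I8: { [Y → / Y .] }  — reduce

No state contains more than one complete item.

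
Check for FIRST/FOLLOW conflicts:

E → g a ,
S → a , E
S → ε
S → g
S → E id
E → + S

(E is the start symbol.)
No FIRST/FOLLOW conflicts.

A FIRST/FOLLOW conflict occurs when a non-terminal N has a nullable alternative N → β (β ⇒* ε) and another alternative N → α with FIRST(α) ∩ FOLLOW(N) ≠ ∅: on such a lookahead the parser cannot decide between expanding α and letting N vanish via β.

Nullable non-terminals: S.
FIRST sets used below: FIRST(E) = { '+', 'g' }

S: nullable alternative(s) S → ε; FOLLOW(S) = { $, 'id' }
  S → a , E: FIRST \ {ε} = { 'a' } — disjoint from FOLLOW(S)
  S → ε: FIRST \ {ε} = { } — this is the only nullable alternative, skip
  S → g: FIRST \ {ε} = { 'g' } — disjoint from FOLLOW(S)
  S → E id: FIRST \ {ε} = { '+', 'g' } — disjoint from FOLLOW(S)

E has no nullable alternative, so no FIRST/FOLLOW check is needed there.

No FIRST/FOLLOW conflicts found.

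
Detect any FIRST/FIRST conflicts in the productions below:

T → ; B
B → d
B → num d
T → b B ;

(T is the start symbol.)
No FIRST/FIRST conflicts.

Productions for T:
  T → ; B: FIRST = { ';' }
  T → b B ;: FIRST = { 'b' }
Productions for B:
  B → d: FIRST = { 'd' }
  B → num d: FIRST = { 'num' }

All alternatives of each non-terminal have pairwise disjoint FIRST sets.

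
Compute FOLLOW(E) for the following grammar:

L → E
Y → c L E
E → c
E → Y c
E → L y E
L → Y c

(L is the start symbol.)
{ $, 'c', 'y' }

In L → E: E is at the end, add FOLLOW(L)
In Y → c L E: E is at the end, add FOLLOW(Y)
In E → L y E: E is at the end; this adds FOLLOW(E) to itself — nothing new

The FOLLOW sets referred to above (computed the same way, to a fixed point):
  FOLLOW(L) = { $, 'c', 'y' }
  FOLLOW(Y) = { 'c' }

Taking the union: FOLLOW(E) = { $, 'c', 'y' }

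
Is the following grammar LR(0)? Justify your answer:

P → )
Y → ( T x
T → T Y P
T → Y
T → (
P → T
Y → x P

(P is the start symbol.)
Augment with P' → P and build the canonical LR(0) collection (I0 = CLOSURE({[P' → . P]}), then GOTO on every symbol after a dot until no new states appear). It has 13 states:
  I0: { [P → . )], [P → . T], [P' → . P], [T → . (], [T → . T Y P], [T → . Y], [Y → . ( T x], [Y → . x P] }  — shift
  I1: { [T → ( .], [T → . (], [T → . T Y P], [T → . Y], [Y → ( . T x], [Y → . ( T x], [Y → . x P] }  — shift, reduce
  I2: { [P → ) .] }  — reduce
  I3: { [P' → P .] }  — accept
  I4: { [P → T .], [T → T . Y P], [Y → . ( T x], [Y → . x P] }  — shift, reduce
  I5: { [T → Y .] }  — reduce
  I6: { [P → . )], [P → . T], [T → . (], [T → . T Y P], [T → . Y], [Y → . ( T x], [Y → . x P], [Y → x . P] }  — shift
  I7: { [Y → x P .] }  — reduce
  I8: { [T → . (], [T → . T Y P], [T → . Y], [Y → ( . T x], [Y → . ( T x], [Y → . x P] }  — shift
  I9: { [P → . )], [P → . T], [T → . (], [T → . T Y P], [T → . Y], [T → T Y . P], [Y → . ( T x], [Y → . x P] }  — shift
  I10: { [T → T Y P .] }  — reduce
  I11: { [T → T . Y P], [Y → ( T . x], [Y → . ( T x], [Y → . x P] }  — shift
  I12: { [P → . )], [P → . T], [T → . (], [T → . T Y P], [T → . Y], [Y → ( T x .], [Y → . ( T x], [Y → . x P], [Y → x . P] }  — shift, reduce

Conflict in state I1:
  Shift-reduce conflict between [T → ( .] and [T → . (]
So the grammar is NOT LR(0).

Answer: No. Shift-reduce conflict between [T → ( .] and [T → . (]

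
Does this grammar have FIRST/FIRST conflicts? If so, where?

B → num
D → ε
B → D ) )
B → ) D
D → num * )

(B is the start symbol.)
A FIRST/FIRST conflict occurs when two productions N → α and N → β for the same non-terminal have FIRST(α) ∩ FIRST(β) ≠ ∅ (with ε ∈ FIRST of a nullable right-hand side, so two nullable alternatives also conflict).

FIRST sets of the non-terminals at (or reachable through a nullable prefix from) the front of some alternative:
  FIRST(D) = { 'num', ε }

Productions for B:
  B → num: FIRST = { 'num' }
  B → D ) ): FIRST = { ')', 'num' }
  B → ) D: FIRST = { ')' }
Productions for D:
  D → ε: FIRST = { ε }
  D → num * ): FIRST = { 'num' }

Conflict for B: B → num and B → D ) )
  Overlap: { 'num' }
Conflict for B: B → D ) ) and B → ) D
  Overlap: { ')' }

Answer: Yes. B → num / B → D ')' ')' on { 'num' }; B → D ')' ')' / B → ')' D on { ')' }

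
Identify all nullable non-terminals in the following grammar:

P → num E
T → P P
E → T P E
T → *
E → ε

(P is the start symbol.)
{ 'E' }

A non-terminal is nullable if it can derive ε (the empty string): either it has an ε-production, or it has a production whose right-hand side consists entirely of nullable non-terminals.

ε-productions: E → ε
So E is immediately nullable.
No further non-terminal can be added: every production for the remaining non-terminals contains a terminal or a non-nullable non-terminal.
Nullable = { 'E' }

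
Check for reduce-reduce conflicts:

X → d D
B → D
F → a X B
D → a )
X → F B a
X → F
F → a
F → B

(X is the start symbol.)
No reduce-reduce conflicts

A reduce-reduce conflict occurs when an LR(0) state has two complete items [A → α .] and [B → β .] — both call for a reduction, and with no lookahead the parser cannot choose between them.

Augment with X' → X and build the canonical LR(0) collection (I0 = CLOSURE({[X' → . X]}), then GOTO on every symbol after a dot until no new states appear). It has 14 states:
  I0: { [B → . D], [D → . a )], [F → . B], [F → . a X B], [F → . a], [X → . F B a], [X → . F], [X → . d D], [X' → . X] }  — shift
  I1: { [F → B .] }  — reduce
  I2: { [B → D .] }  — reduce
  I3: { [B → . D], [D → . a )], [X → F . B a], [X → F .] }  — shift, reduce
  I4: { [X' → X .] }  — accept
  I5: { [B → . D], [D → . a )], [D → a . )], [F → . B], [F → . a X B], [F → . a], [F → a . X B], [F → a .], [X → . F B a], [X → . F], [X → . d D] }  — shift, reduce
  I6: { [D → . a )], [X → d . D] }  — shift
  I7: { [X → d D .] }  — reduce
  I8: { [D → a . )] }  — shift
  I9: { [D → a ) .] }  — reduce
  I10: { [B → . D], [D → . a )], [F → a X . B] }  — shift
  I11: { [F → a X B .] }  — reduce
  I12: { [X → F B . a] }  — shift
  I13: { [X → F B a .] }  — reduce

No state contains more than one complete item.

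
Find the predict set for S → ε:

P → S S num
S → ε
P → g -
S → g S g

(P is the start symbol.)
{ 'g', 'num' }

PREDICT(S → ε) = (FIRST(RHS) \ {ε}) ∪ (FOLLOW(S) if ε ∈ FIRST(RHS), i.e. RHS ⇒* ε)
The right-hand side is ε (FIRST(ε) = { ε }), so the predict set is FOLLOW(S) = { 'g', 'num' }
PREDICT(S → ε) = { 'g', 'num' }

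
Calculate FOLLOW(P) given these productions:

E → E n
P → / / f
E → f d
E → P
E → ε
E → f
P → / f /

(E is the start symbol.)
In E → P: P is at the end, add FOLLOW(E)

The FOLLOW sets referred to above (computed the same way, to a fixed point):
  FOLLOW(E) = { $, 'n' }

Taking the union: FOLLOW(P) = { $, 'n' }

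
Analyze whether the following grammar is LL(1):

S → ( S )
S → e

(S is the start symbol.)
Yes, the grammar is LL(1).

For S:
  PREDICT(S → '(' S ')') = { '(' }
  PREDICT(S → e) = { 'e' }

All predict sets are disjoint. The grammar IS LL(1).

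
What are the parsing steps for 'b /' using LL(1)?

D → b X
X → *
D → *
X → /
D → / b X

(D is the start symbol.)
LL(1) parsing maintains a stack (initially the start symbol over $) and the input. At each step: if the stack top is a terminal, match it against the current input token; if it is a non-terminal N, replace it with the RHS of M[N, lookahead] (the unique production whose predict set contains the lookahead).

Stack is shown with the top on the left.

Stack  Input  Action
--------------------
D $    b / $  output D → b X
b X $  b / $  match 'b'
X $    / $    output X → /
/ $    / $    match '/'
$      $      accept

The string is accepted.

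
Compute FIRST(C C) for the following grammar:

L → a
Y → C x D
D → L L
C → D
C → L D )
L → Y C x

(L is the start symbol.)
FIRST sets of the non-terminals involved (from the grammar, by fixed-point iteration):
  FIRST(C) = { 'a' }

To compute FIRST(C C), process the symbols left to right:
Symbol C is a non-terminal. Add FIRST(C) \ {ε} = { 'a' }
C is not nullable (ε ∉ FIRST(C)), so stop here.
FIRST(C C) = { 'a' }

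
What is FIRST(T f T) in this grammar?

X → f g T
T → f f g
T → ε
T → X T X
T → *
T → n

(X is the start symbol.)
{ '*', 'f', 'n' }

FIRST sets of the non-terminals involved (from the grammar, by fixed-point iteration):
  FIRST(T) = { '*', 'f', 'n', ε }

To compute FIRST(T f T), process the symbols left to right:
Symbol T is a non-terminal. Add FIRST(T) \ {ε} = { '*', 'f', 'n' }
T is nullable (ε ∈ FIRST(T)), continue to the next symbol.
Symbol f is a terminal. Add 'f' and stop.
FIRST(T f T) = { '*', 'f', 'n' }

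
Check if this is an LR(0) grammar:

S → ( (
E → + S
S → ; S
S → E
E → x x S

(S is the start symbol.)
Yes, the grammar is LR(0)

A grammar is LR(0) if no state in the canonical LR(0) collection has:
  - both a shift item (dot before a terminal) and a complete item (shift-reduce conflict), or
  - two or more complete items (reduce-reduce conflict; the accept item [S' → S .] counts as a complete item here).

Augment with S' → S and build the canonical LR(0) collection (I0 = CLOSURE({[S' → . S]}), then GOTO on every symbol after a dot until no new states appear). It has 12 states:
  I0: { [E → . + S], [E → . x x S], [S → . ( (], [S → . ; S], [S → . E], [S' → . S] }  — shift
  I1: { [S → ( . (] }  — shift
  I2: { [E → + . S], [E → . + S], [E → . x x S], [S → . ( (], [S → . ; S], [S → . E] }  — shift
  I3: { [E → . + S], [E → . x x S], [S → . ( (], [S → . ; S], [S → . E], [S → ; . S] }  — shift
  I4: { [S → E .] }  — reduce
  I5: { [S' → S .] }  — accept
  I6: { [E → x . x S] }  — shift
  I7: { [E → . + S], [E → . x x S], [E → x x . S], [S → . ( (], [S → . ; S], [S → . E] }  — shift
  I8: { [E → x x S .] }  — reduce
  I9: { [S → ; S .] }  — reduce
  I10: { [E → + S .] }  — reduce
  I11: { [S → ( ( .] }  — reduce

Every state is either a pure shift/goto state or contains exactly one complete item and nothing to shift — no conflicts. The grammar is LR(0).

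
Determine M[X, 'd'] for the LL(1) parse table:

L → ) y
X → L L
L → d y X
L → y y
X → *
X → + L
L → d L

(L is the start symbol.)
X → L L

To find M[X, 'd'], we find productions for X where 'd' is in the predict set (PREDICT(N → α) = (FIRST(α) \ {ε}) ∪ (FOLLOW(N) if α ⇒* ε)).

Relevant sets:
  FIRST(L) = { ')', 'd', 'y' }

X → L L: PREDICT = { ')', 'd', 'y' }
  'd' is in predict set, so this production goes in M[X, 'd']
X → *: PREDICT = { '*' }
X → + L: PREDICT = { '+' }

M[X, 'd'] = X → L L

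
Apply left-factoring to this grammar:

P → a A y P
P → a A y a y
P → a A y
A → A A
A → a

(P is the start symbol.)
P → a A y P'
P' → P
P' → a y
P' → ε
A → A A
A → a

Left-factoring transforms A → αβ₁ | αβ₂ into A → αA' and A' → β₁ | β₂
(α is the longest common prefix among the alternatives). Repeat until
no nonterminal has two alternatives with a common prefix.

Round 1: P has alternatives sharing prefix 'a A y'. Introduce P': P → a A y P'
  Add: P' → P
  Add: P' → a y
  Add: P' → ε

No remaining common prefixes — done.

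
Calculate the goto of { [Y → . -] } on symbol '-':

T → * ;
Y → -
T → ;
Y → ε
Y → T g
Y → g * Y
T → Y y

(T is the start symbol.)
{ [Y → - .] }

GOTO(I, '-') = CLOSURE({ [A → αX.β] : [A → α.Xβ] ∈ I, X = '-' })

Items with dot before '-', with the dot advanced:
  [Y → . -] → [Y → - .]
Closure adds nothing (no advanced item has the dot before a non-terminal).

GOTO = { [Y → - .] }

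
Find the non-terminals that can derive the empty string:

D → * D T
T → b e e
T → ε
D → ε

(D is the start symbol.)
{ 'D', 'T' }

A non-terminal is nullable if it can derive ε (the empty string): either it has an ε-production, or it has a production whose right-hand side consists entirely of nullable non-terminals.

ε-productions: T → ε, D → ε
So T, D are immediately nullable.
Every non-terminal is now nullable.
Nullable = { 'D', 'T' }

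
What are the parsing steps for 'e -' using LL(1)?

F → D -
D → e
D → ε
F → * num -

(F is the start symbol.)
Stack is shown with the top on the left.

Stack  Input  Action
--------------------
F $    e - $  output F → D -
D - $  e - $  output D → e
e - $  e - $  match 'e'
- $    - $    match '-'
$      $      accept

The string is accepted.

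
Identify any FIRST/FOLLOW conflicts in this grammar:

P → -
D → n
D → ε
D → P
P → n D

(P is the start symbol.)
A FIRST/FOLLOW conflict occurs when a non-terminal N has a nullable alternative N → β (β ⇒* ε) and another alternative N → α with FIRST(α) ∩ FOLLOW(N) ≠ ∅: on such a lookahead the parser cannot decide between expanding α and letting N vanish via β.

Nullable non-terminals: D.
FIRST sets used below: FIRST(P) = { '-', 'n' }

D: nullable alternative(s) D → ε; FOLLOW(D) = { $ }
  D → n: FIRST \ {ε} = { 'n' } — disjoint from FOLLOW(D)
  D → ε: FIRST \ {ε} = { } — this is the only nullable alternative, skip
  D → P: FIRST \ {ε} = { '-', 'n' } — disjoint from FOLLOW(D)

P has no nullable alternative, so no FIRST/FOLLOW check is needed there.

No FIRST/FOLLOW conflicts found.

Answer: No FIRST/FOLLOW conflicts.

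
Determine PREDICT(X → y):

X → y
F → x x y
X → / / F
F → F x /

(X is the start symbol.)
{ 'y' }

PREDICT(X → y) = (FIRST(RHS) \ {ε}) ∪ (FOLLOW(X) if ε ∈ FIRST(RHS), i.e. RHS ⇒* ε)
FIRST(y) = { 'y' }
ε ∉ FIRST(y), so FOLLOW(X) is not added.
PREDICT(X → y) = { 'y' }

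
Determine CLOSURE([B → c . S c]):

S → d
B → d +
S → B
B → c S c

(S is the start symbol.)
{ [B → . c S c], [B → . d +], [B → c . S c], [S → . B], [S → . d] }

To compute CLOSURE, for each item [A → α.Bβ] where B is a non-terminal, add [B → .γ] for all productions B → γ; repeat for the newly added items until nothing changes.

Start with: [B → c . S c]
  [B → c . S c] has the dot before S: add [S → . d], [S → . B]
  [S → . B] has the dot before B: add [B → . d +], [B → . c S c]
No further items can be added.

CLOSURE = { [B → . c S c], [B → . d +], [B → c . S c], [S → . B], [S → . d] }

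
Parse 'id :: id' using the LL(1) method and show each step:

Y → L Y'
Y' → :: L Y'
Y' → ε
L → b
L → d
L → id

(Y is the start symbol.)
LL(1) parsing maintains a stack (initially the start symbol over $) and the input. At each step: if the stack top is a terminal, match it against the current input token; if it is a non-terminal N, replace it with the RHS of M[N, lookahead] (the unique production whose predict set contains the lookahead).

Stack is shown with the top on the left.

Stack      Input       Action
-----------------------------
Y $        id :: id $  output Y → L Y'
L Y' $     id :: id $  output L → id
id Y' $    id :: id $  match 'id'
Y' $       :: id $     output Y' → :: L Y'
:: L Y' $  :: id $     match '::'
L Y' $     id $        output L → id
id Y' $    id $        match 'id'
Y' $       $           output Y' → ε
$          $           accept

The string is accepted.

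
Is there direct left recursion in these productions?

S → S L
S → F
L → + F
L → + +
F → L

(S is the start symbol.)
Direct left recursion occurs when N → N α for some non-terminal N (the right-hand side begins with the left-hand side itself).

S → S L: LEFT RECURSIVE (starts with S)
S → F: starts with F
L → + F: starts with '+'
L → + +: starts with '+'
F → L: starts with L

The grammar has direct left recursion on: S.

Answer: Yes, S is left-recursive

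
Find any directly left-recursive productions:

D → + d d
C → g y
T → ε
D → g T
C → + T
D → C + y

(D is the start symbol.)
No direct left recursion

D → + d d: starts with '+'
C → g y: starts with g
T → ε: starts with ε
D → g T: starts with g
C → + T: starts with '+'
D → C + y: starts with C

No direct left recursion found.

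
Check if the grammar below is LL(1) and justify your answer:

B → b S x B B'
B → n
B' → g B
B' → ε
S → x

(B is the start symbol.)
Relevant sets:
  FOLLOW(B') = { $, 'g' }

For B:
  PREDICT(B → b S x B B') = { 'b' }
  PREDICT(B → n) = { 'n' }
For B':
  PREDICT(B' → g B) = { 'g' }
  PREDICT(B' → ε) = { $, 'g' }
S has a single production, so nothing to check there.

Conflict found: Predict set conflict for B': { 'g' }
The grammar is NOT LL(1).

Answer: No. Predict set conflict for B': { 'g' }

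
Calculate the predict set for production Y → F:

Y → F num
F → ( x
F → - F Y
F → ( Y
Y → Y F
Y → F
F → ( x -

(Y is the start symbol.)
{ '(', '-' }

PREDICT(Y → F) = (FIRST(RHS) \ {ε}) ∪ (FOLLOW(Y) if ε ∈ FIRST(RHS), i.e. RHS ⇒* ε)
FIRST(F) = { '(', '-' }
FIRST(F) = { '(', '-' }
ε ∉ FIRST(F), so FOLLOW(Y) is not added.
PREDICT(Y → F) = { '(', '-' }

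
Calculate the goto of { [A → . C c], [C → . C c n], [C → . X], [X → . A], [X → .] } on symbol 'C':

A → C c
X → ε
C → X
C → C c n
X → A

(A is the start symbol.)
GOTO(I, 'C') = CLOSURE({ [A → αX.β] : [A → α.Xβ] ∈ I, X = 'C' })

Items with dot before 'C', with the dot advanced:
  [A → . C c] → [A → C . c]
  [C → . C c n] → [C → C . c n]
Closure adds nothing (no advanced item has the dot before a non-terminal).

GOTO = { [A → C . c], [C → C . c n] }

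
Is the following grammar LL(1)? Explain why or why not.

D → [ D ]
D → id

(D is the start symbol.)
A grammar is LL(1) if for each non-terminal N with multiple productions, the predict sets of those productions are pairwise disjoint, where PREDICT(N → α) = (FIRST(α) \ {ε}) ∪ (FOLLOW(N) if α ⇒* ε).

For D:
  PREDICT(D → '[' D ']') = { '[' }
  PREDICT(D → id) = { 'id' }

All predict sets are disjoint. The grammar IS LL(1).

Answer: Yes, the grammar is LL(1).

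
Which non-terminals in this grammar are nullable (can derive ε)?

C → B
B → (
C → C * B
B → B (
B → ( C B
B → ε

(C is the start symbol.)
A non-terminal is nullable if it can derive ε (the empty string): either it has an ε-production, or it has a production whose right-hand side consists entirely of nullable non-terminals.

ε-productions: B → ε
So B is immediately nullable.
C → B: every symbol on the right is nullable, so C is nullable too.
Every non-terminal is now nullable.
Nullable = { 'B', 'C' }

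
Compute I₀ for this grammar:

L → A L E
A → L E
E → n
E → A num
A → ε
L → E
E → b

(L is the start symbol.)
{ [A → . L E], [A → .], [E → . A num], [E → . b], [E → . n], [L → . A L E], [L → . E], [L' → . L] }

First, augment the grammar with L' → L
I₀ = CLOSURE({ [L' → . L] }):
  [L' → . L] has the dot before L: add [L → . A L E], [L → . E]
  [L → . A L E] has the dot before A: add [A → . L E], [A → .]
  [L → . E] has the dot before E: add [E → . n], [E → . A num], [E → . b]
No further items can be added.

I₀ = { [A → . L E], [A → .], [E → . A num], [E → . b], [E → . n], [L → . A L E], [L → . E], [L' → . L] }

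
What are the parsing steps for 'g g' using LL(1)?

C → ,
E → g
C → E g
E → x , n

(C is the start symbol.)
LL(1) parsing maintains a stack (initially the start symbol over $) and the input. At each step: if the stack top is a terminal, match it against the current input token; if it is a non-terminal N, replace it with the RHS of M[N, lookahead] (the unique production whose predict set contains the lookahead).

Stack is shown with the top on the left.

Stack  Input  Action
--------------------
C $    g g $  output C → E g
E g $  g g $  output E → g
g g $  g g $  match 'g'
g $    g $    match 'g'
$      $      accept

The string is accepted.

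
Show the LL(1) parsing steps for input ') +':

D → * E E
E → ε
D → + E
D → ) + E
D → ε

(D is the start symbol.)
Stack is shown with the top on the left.

Stack    Input  Action
----------------------
D $      ) + $  output D → ) + E
) + E $  ) + $  match ')'
+ E $    + $    match '+'
E $      $      output E → ε
$        $      accept

The string is accepted.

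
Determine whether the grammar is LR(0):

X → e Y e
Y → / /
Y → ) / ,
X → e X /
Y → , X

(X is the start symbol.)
A grammar is LR(0) if no state in the canonical LR(0) collection has:
  - both a shift item (dot before a terminal) and a complete item (shift-reduce conflict), or
  - two or more complete items (reduce-reduce conflict; the accept item [X' → X .] counts as a complete item here).

Augment with X' → X and build the canonical LR(0) collection (I0 = CLOSURE({[X' → . X]}), then GOTO on every symbol after a dot until no new states appear). It has 14 states:
  I0: { [X → . e X /], [X → . e Y e], [X' → . X] }  — shift
  I1: { [X' → X .] }  — accept
  I2: { [X → . e X /], [X → . e Y e], [X → e . X /], [X → e . Y e], [Y → . ) / ,], [Y → . , X], [Y → . / /] }  — shift
  I3: { [Y → ) . / ,] }  — shift
  I4: { [X → . e X /], [X → . e Y e], [Y → , . X] }  — shift
  I5: { [Y → / . /] }  — shift
  I6: { [X → e X . /] }  — shift
  I7: { [X → e Y . e] }  — shift
  I8: { [X → e Y e .] }  — reduce
  I9: { [X → e X / .] }  — reduce
  I10: { [Y → / / .] }  — reduce
  I11: { [Y → , X .] }  — reduce
  I12: { [Y → ) / . ,] }  — shift
  I13: { [Y → ) / , .] }  — reduce

Every state is either a pure shift/goto state or contains exactly one complete item and nothing to shift — no conflicts. The grammar is LR(0).

Answer: Yes, the grammar is LR(0)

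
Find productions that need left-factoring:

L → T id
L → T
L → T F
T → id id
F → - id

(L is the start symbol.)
Yes, L has productions with common prefix 'T'

Left-factoring is needed when two productions for the same non-terminal
share a common prefix on the right-hand side.

Productions for L:
  L → T id
  L → T
  L → T F

Found common prefix 'T' in productions for L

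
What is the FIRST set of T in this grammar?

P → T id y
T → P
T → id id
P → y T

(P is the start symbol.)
{ 'id', 'y' }

To compute FIRST(T), examine every production with T on the left-hand side, reading each right-hand side left to right until a non-nullable symbol is reached.

FIRST sets of the other non-terminals involved (by the same procedure, iterated to a fixed point):
  FIRST(P) = { 'id', 'y' }

From T → P:
  - P is a non-terminal: add FIRST(P) \ {ε} = { 'id', 'y' }
    P is not nullable, so stop
From T → id id:
  - id is a terminal: add 'id' and stop

Collecting: FIRST(T) = { 'id', 'y' }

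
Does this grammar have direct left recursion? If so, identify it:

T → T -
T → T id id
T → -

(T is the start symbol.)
Direct left recursion occurs when N → N α for some non-terminal N (the right-hand side begins with the left-hand side itself).

T → T -: LEFT RECURSIVE (starts with T)
T → T id id: LEFT RECURSIVE (starts with T)
T → -: starts with '-'

The grammar has direct left recursion on: T.

Answer: Yes, T is left-recursive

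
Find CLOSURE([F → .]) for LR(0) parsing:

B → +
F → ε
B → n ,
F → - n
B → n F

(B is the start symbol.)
{ [F → .] }

To compute CLOSURE, for each item [A → α.Bβ] where B is a non-terminal, add [B → .γ] for all productions B → γ; repeat for the newly added items until nothing changes.

Start with: [F → .]
The dot is at the end, so nothing is added.

CLOSURE = { [F → .] }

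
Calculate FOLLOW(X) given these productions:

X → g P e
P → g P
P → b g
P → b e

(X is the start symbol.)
{ $ }

To compute FOLLOW(X), find every occurrence of X on a right-hand side N → α X β: add FIRST(β) \ {ε}, and if β is empty or nullable also add FOLLOW(N). Iterate to a fixed point.

X is the start symbol, so $ ∈ FOLLOW(X).
X does not occur on any right-hand side.

Taking the union: FOLLOW(X) = { $ }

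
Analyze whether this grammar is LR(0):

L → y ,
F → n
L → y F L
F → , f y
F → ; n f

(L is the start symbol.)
Augment with L' → L and build the canonical LR(0) collection (I0 = CLOSURE({[L' → . L]}), then GOTO on every symbol after a dot until no new states appear). It has 12 states:
  I0: { [L → . y ,], [L → . y F L], [L' → . L] }  — shift
  I1: { [L' → L .] }  — accept
  I2: { [F → . , f y], [F → . ; n f], [F → . n], [L → y . ,], [L → y . F L] }  — shift
  I3: { [F → , . f y], [L → y , .] }  — shift, reduce
  I4: { [F → ; . n f] }  — shift
  I5: { [L → . y ,], [L → . y F L], [L → y F . L] }  — shift
  I6: { [F → n .] }  — reduce
  I7: { [L → y F L .] }  — reduce
  I8: { [F → ; n . f] }  — shift
  I9: { [F → ; n f .] }  — reduce
  I10: { [F → , f . y] }  — shift
  I11: { [F → , f y .] }  — reduce

Conflict in state I3:
  Shift-reduce conflict between [L → y , .] and [F → , . f y]
So the grammar is NOT LR(0).

Answer: No. Shift-reduce conflict between [L → y , .] and [F → , . f y]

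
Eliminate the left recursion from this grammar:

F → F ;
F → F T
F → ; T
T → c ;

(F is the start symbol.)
F → ; T F'
F' → ; F'
F' → T F'
F' → ε
T → c ;

F is directly left-recursive. The standard transformation for
  A → A α₁ | ... | A α_m | β₁ | ... | β_n
is
  A  → β₁ A' | ... | β_n A'
  A' → α₁ A' | ... | α_m A' | ε

F → ; T becomes F → ; T F'
F → F ; becomes F' → ; F'
F → F T becomes F' → T F'
Add F' → ε

Productions for other non-terminals are unchanged:
  T → c ;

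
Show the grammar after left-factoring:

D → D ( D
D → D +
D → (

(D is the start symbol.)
Left-factoring transforms A → αβ₁ | αβ₂ into A → αA' and A' → β₁ | β₂
(α is the longest common prefix among the alternatives). Repeat until
no nonterminal has two alternatives with a common prefix.

Round 1: D has alternatives sharing prefix 'D'. Introduce D': D → D D'
  Add: D' → ( D
  Add: D' → +

No remaining common prefixes — done.

Resulting grammar:
D → D D'
D' → ( D
D' → +
D → (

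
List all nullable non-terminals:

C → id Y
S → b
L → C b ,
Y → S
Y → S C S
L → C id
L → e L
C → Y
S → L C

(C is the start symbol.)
None

There are no ε-productions, so no non-terminal can derive ε.
No non-terminals are nullable.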